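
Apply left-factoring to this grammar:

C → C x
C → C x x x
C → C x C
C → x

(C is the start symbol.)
C → C x C'
C' → ε
C' → x x
C' → C
C → x

Left-factoring transforms A → αβ₁ | αβ₂ into A → αA' and A' → β₁ | β₂
(α is the longest common prefix among the alternatives). Repeat until
no nonterminal has two alternatives with a common prefix.

Round 1: C has alternatives sharing prefix 'C x'. Introduce C': C → C x C'
  Add: C' → ε
  Add: C' → x x
  Add: C' → C

No remaining common prefixes — done.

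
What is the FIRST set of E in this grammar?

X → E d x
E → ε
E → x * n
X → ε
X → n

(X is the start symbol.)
{ 'x', ε }

To compute FIRST(E), examine every production with E on the left-hand side, reading each right-hand side left to right until a non-nullable symbol is reached.

From E → ε:
  - ε-production, so ε ∈ FIRST(E)
From E → x * n:
  - x is a terminal: add 'x' and stop

Collecting: FIRST(E) = { 'x', ε }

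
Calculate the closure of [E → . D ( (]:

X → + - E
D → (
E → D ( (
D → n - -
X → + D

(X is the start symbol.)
Start with: [E → . D ( (]
  [E → . D ( (] has the dot before D: add [D → . (], [D → . n - -]
No further items can be added.

CLOSURE = { [D → . (], [D → . n - -], [E → . D ( (] }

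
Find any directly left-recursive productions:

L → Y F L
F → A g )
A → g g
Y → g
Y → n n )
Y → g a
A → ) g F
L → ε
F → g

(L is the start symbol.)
No direct left recursion

Direct left recursion occurs when N → N α for some non-terminal N (the right-hand side begins with the left-hand side itself).

L → Y F L: starts with Y
F → A g ): starts with A
A → g g: starts with g
Y → g: starts with g
Y → n n ): starts with n
Y → g a: starts with g
A → ) g F: starts with ')'
L → ε: starts with ε
F → g: starts with g

No direct left recursion found.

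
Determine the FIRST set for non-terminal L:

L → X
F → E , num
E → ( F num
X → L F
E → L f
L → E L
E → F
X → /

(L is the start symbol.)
FIRST sets of the other non-terminals involved (by the same procedure, iterated to a fixed point):
  FIRST(X) = { '(', '/' }
  FIRST(E) = { '(', '/' }

From L → X:
  - X is a non-terminal: add FIRST(X) \ {ε} = { '(', '/' }
    X is not nullable, so stop
From L → E L:
  - E is a non-terminal: add FIRST(E) \ {ε} = { '(', '/' }
    E is not nullable, so stop

Collecting: FIRST(L) = { '(', '/' }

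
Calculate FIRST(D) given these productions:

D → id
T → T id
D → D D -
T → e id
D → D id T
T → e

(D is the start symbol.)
{ 'id' }

To compute FIRST(D), examine every production with D on the left-hand side, reading each right-hand side left to right until a non-nullable symbol is reached.

From D → id:
  - id is a terminal: add 'id' and stop
From D → D D -:
  - D is the symbol being defined: contributes nothing new
    D is not nullable, so stop
From D → D id T:
  - D is the symbol being defined: contributes nothing new
    D is not nullable, so stop

Collecting: FIRST(D) = { 'id' }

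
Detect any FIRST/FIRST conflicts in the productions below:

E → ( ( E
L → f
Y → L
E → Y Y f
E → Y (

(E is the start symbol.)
Yes. E → Y Y f / E → Y '(' on { 'f' }

A FIRST/FIRST conflict occurs when two productions N → α and N → β for the same non-terminal have FIRST(α) ∩ FIRST(β) ≠ ∅ (with ε ∈ FIRST of a nullable right-hand side, so two nullable alternatives also conflict).

FIRST sets of the non-terminals at (or reachable through a nullable prefix from) the front of some alternative:
  FIRST(Y) = { 'f' }

Productions for E:
  E → ( ( E: FIRST = { '(' }
  E → Y Y f: FIRST = { 'f' }
  E → Y (: FIRST = { 'f' }
L, Y have only one production, so no FIRST/FIRST conflict is possible there.

Conflict for E: E → Y Y f and E → Y (
  Overlap: { 'f' }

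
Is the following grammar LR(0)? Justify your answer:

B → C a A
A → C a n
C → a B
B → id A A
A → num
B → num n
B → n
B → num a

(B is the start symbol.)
Yes, the grammar is LR(0)

A grammar is LR(0) if no state in the canonical LR(0) collection has:
  - both a shift item (dot before a terminal) and a complete item (shift-reduce conflict), or
  - two or more complete items (reduce-reduce conflict; the accept item [B' → B .] counts as a complete item here).

Augment with B' → B and build the canonical LR(0) collection (I0 = CLOSURE({[B' → . B]}), then GOTO on every symbol after a dot until no new states appear). It has 18 states:
  I0: { [B → . C a A], [B → . id A A], [B → . n], [B → . num a], [B → . num n], [B' → . B], [C → . a B] }  — shift
  I1: { [B' → B .] }  — accept
  I2: { [B → C . a A] }  — shift
  I3: { [B → . C a A], [B → . id A A], [B → . n], [B → . num a], [B → . num n], [C → . a B], [C → a . B] }  — shift
  I4: { [A → . C a n], [A → . num], [B → id . A A], [C → . a B] }  — shift
  I5: { [B → n .] }  — reduce
  I6: { [B → num . a], [B → num . n] }  — shift
  I7: { [B → num a .] }  — reduce
  I8: { [B → num n .] }  — reduce
  I9: { [A → . C a n], [A → . num], [B → id A . A], [C → . a B] }  — shift
  I10: { [A → C . a n] }  — shift
  I11: { [A → num .] }  — reduce
  I12: { [A → C a . n] }  — shift
  I13: { [A → C a n .] }  — reduce
  I14: { [B → id A A .] }  — reduce
  I15: { [C → a B .] }  — reduce
  I16: { [A → . C a n], [A → . num], [B → C a . A], [C → . a B] }  — shift
  I17: { [B → C a A .] }  — reduce

Every state is either a pure shift/goto state or contains exactly one complete item and nothing to shift — no conflicts. The grammar is LR(0).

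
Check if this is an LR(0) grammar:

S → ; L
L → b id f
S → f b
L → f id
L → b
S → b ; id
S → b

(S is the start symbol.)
No. Shift-reduce conflict between [S → b .] and [S → b . ; id]

A grammar is LR(0) if no state in the canonical LR(0) collection has:
  - both a shift item (dot before a terminal) and a complete item (shift-reduce conflict), or
  - two or more complete items (reduce-reduce conflict; the accept item [S' → S .] counts as a complete item here).

Augment with S' → S and build the canonical LR(0) collection (I0 = CLOSURE({[S' → . S]}), then GOTO on every symbol after a dot until no new states appear). It has 14 states:
  I0: { [S → . ; L], [S → . b ; id], [S → . b], [S → . f b], [S' → . S] }  — shift
  I1: { [L → . b id f], [L → . b], [L → . f id], [S → ; . L] }  — shift
  I2: { [S' → S .] }  — accept
  I3: { [S → b . ; id], [S → b .] }  — shift, reduce
  I4: { [S → f . b] }  — shift
  I5: { [S → f b .] }  — reduce
  I6: { [S → b ; . id] }  — shift
  I7: { [S → b ; id .] }  — reduce
  I8: { [S → ; L .] }  — reduce
  I9: { [L → b . id f], [L → b .] }  — shift, reduce
  I10: { [L → f . id] }  — shift
  I11: { [L → f id .] }  — reduce
  I12: { [L → b id . f] }  — shift
  I13: { [L → b id f .] }  — reduce

Conflict in state I3:
  Shift-reduce conflict between [S → b .] and [S → b . ; id]
So the grammar is NOT LR(0).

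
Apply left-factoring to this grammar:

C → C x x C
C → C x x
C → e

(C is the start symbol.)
Left-factoring transforms A → αβ₁ | αβ₂ into A → αA' and A' → β₁ | β₂
(α is the longest common prefix among the alternatives). Repeat until
no nonterminal has two alternatives with a common prefix.

Round 1: C has alternatives sharing prefix 'C x x'. Introduce C': C → C x x C'
  Add: C' → C
  Add: C' → ε

No remaining common prefixes — done.

Resulting grammar:
C → C x x C'
C' → C
C' → ε
C → e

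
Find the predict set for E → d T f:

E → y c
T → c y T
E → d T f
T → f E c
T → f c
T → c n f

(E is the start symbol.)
PREDICT(E → d T f) = (FIRST(RHS) \ {ε}) ∪ (FOLLOW(E) if ε ∈ FIRST(RHS), i.e. RHS ⇒* ε)
FIRST(d T f) = { 'd' }
ε ∉ FIRST(d T f), so FOLLOW(E) is not added.
PREDICT(E → d T f) = { 'd' }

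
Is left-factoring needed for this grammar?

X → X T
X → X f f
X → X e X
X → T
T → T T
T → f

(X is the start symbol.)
Yes, X has productions with common prefix 'X'

Left-factoring is needed when two productions for the same non-terminal
share a common prefix on the right-hand side.

Productions for X:
  X → X T
  X → X f f
  X → X e X
  X → T
Productions for T:
  T → T T
  T → f

Found common prefix 'X' in productions for X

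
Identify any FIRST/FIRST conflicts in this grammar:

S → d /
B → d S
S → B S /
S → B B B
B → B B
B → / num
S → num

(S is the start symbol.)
Yes. S → d '/' / S → B S '/' on { 'd' }; S → d '/' / S → B B B on { 'd' }; S → B S '/' / S → B B B on { '/', 'd' }; B → d S / B → B B on { 'd' }; B → B B / B → '/' num on { '/' }

A FIRST/FIRST conflict occurs when two productions N → α and N → β for the same non-terminal have FIRST(α) ∩ FIRST(β) ≠ ∅ (with ε ∈ FIRST of a nullable right-hand side, so two nullable alternatives also conflict).

FIRST sets of the non-terminals at (or reachable through a nullable prefix from) the front of some alternative:
  FIRST(B) = { '/', 'd' }

Productions for S:
  S → d /: FIRST = { 'd' }
  S → B S /: FIRST = { '/', 'd' }
  S → B B B: FIRST = { '/', 'd' }
  S → num: FIRST = { 'num' }
Productions for B:
  B → d S: FIRST = { 'd' }
  B → B B: FIRST = { '/', 'd' }
  B → / num: FIRST = { '/' }

Conflict for S: S → d / and S → B S /
  Overlap: { 'd' }
Conflict for S: S → d / and S → B B B
  Overlap: { 'd' }
Conflict for S: S → B S / and S → B B B
  Overlap: { '/', 'd' }
Conflict for B: B → d S and B → B B
  Overlap: { 'd' }
Conflict for B: B → B B and B → / num
  Overlap: { '/' }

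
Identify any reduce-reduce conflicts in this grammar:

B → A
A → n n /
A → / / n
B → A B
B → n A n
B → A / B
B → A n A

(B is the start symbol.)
No reduce-reduce conflicts

A reduce-reduce conflict occurs when an LR(0) state has two complete items [A → α .] and [B → β .] — both call for a reduction, and with no lookahead the parser cannot choose between them.

Augment with B' → B and build the canonical LR(0) collection (I0 = CLOSURE({[B' → . B]}), then GOTO on every symbol after a dot until no new states appear). It has 18 states:
  I0: { [A → . / / n], [A → . n n /], [B → . A / B], [B → . A B], [B → . A n A], [B → . A], [B → . n A n], [B' → . B] }  — shift
  I1: { [A → / . / n] }  — shift
  I2: { [A → . / / n], [A → . n n /], [B → . A / B], [B → . A B], [B → . A n A], [B → . A], [B → . n A n], [B → A . / B], [B → A . B], [B → A . n A], [B → A .] }  — shift, reduce
  I3: { [B' → B .] }  — accept
  I4: { [A → . / / n], [A → . n n /], [A → n . n /], [B → n . A n] }  — shift
  I5: { [B → n A . n] }  — shift
  I6: { [A → n . n /], [A → n n . /] }  — shift
  I7: { [A → n n / .] }  — reduce
  I8: { [A → n n . /] }  — shift
  I9: { [B → n A n .] }  — reduce
  I10: { [A → . / / n], [A → . n n /], [A → / . / n], [B → . A / B], [B → . A B], [B → . A n A], [B → . A], [B → . n A n], [B → A / . B] }  — shift
  I11: { [B → A B .] }  — reduce
  I12: { [A → . / / n], [A → . n n /], [A → n . n /], [B → A n . A], [B → n . A n] }  — shift
  I13: { [B → A n A .], [B → n A . n] }  — shift, reduce
  I14: { [A → / . / n], [A → / / . n] }  — shift
  I15: { [B → A / B .] }  — reduce
  I16: { [A → / / . n] }  — shift
  I17: { [A → / / n .] }  — reduce

No state contains more than one complete item.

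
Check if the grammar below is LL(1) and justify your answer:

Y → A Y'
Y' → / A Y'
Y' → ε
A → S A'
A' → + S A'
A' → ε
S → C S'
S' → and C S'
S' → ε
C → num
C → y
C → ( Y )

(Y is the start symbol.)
Yes, the grammar is LL(1).

A grammar is LL(1) if for each non-terminal N with multiple productions, the predict sets of those productions are pairwise disjoint, where PREDICT(N → α) = (FIRST(α) \ {ε}) ∪ (FOLLOW(N) if α ⇒* ε).

Relevant sets:
  FOLLOW(Y') = { $, ')' }
  FOLLOW(A') = { $, ')', '/' }
  FOLLOW(S') = { $, ')', '+', '/' }

For Y':
  PREDICT(Y' → '/' A Y') = { '/' }
  PREDICT(Y' → ε) = { $, ')' }
For A':
  PREDICT(A' → '+' S A') = { '+' }
  PREDICT(A' → ε) = { $, ')', '/' }
For S':
  PREDICT(S' → and C S') = { 'and' }
  PREDICT(S' → ε) = { $, ')', '+', '/' }
For C:
  PREDICT(C → num) = { 'num' }
  PREDICT(C → y) = { 'y' }
  PREDICT(C → '(' Y ')') = { '(' }
Y, A, S have a single production, so nothing to check there.

All predict sets are disjoint. The grammar IS LL(1).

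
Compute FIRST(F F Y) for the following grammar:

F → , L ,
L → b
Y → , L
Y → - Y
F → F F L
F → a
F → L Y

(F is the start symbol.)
{ ',', 'a', 'b' }

FIRST sets of the non-terminals involved (from the grammar, by fixed-point iteration):
  FIRST(F) = { ',', 'a', 'b' }

To compute FIRST(F F Y), process the symbols left to right:
Symbol F is a non-terminal. Add FIRST(F) \ {ε} = { ',', 'a', 'b' }
F is not nullable (ε ∉ FIRST(F)), so stop here.
FIRST(F F Y) = { ',', 'a', 'b' }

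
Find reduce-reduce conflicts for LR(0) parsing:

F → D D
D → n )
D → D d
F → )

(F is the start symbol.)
No reduce-reduce conflicts

A reduce-reduce conflict occurs when an LR(0) state has two complete items [A → α .] and [B → β .] — both call for a reduction, and with no lookahead the parser cannot choose between them.

Augment with F' → F and build the canonical LR(0) collection (I0 = CLOSURE({[F' → . F]}), then GOTO on every symbol after a dot until no new states appear). It has 8 states:
  I0: { [D → . D d], [D → . n )], [F → . )], [F → . D D], [F' → . F] }  — shift
  I1: { [F → ) .] }  — reduce
  I2: { [D → . D d], [D → . n )], [D → D . d], [F → D . D] }  — shift
  I3: { [F' → F .] }  — accept
  I4: { [D → n . )] }  — shift
  I5: { [D → n ) .] }  — reduce
  I6: { [D → D . d], [F → D D .] }  — shift, reduce
  I7: { [D → D d .] }  — reduce

No state contains more than one complete item.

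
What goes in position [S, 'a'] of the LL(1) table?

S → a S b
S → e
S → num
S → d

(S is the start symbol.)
S → a S b

To find M[S, 'a'], we find productions for S where 'a' is in the predict set (PREDICT(N → α) = (FIRST(α) \ {ε}) ∪ (FOLLOW(N) if α ⇒* ε)).

S → a S b: PREDICT = { 'a' }
  'a' is in predict set, so this production goes in M[S, 'a']
S → e: PREDICT = { 'e' }
S → num: PREDICT = { 'num' }
S → d: PREDICT = { 'd' }

M[S, 'a'] = S → a S b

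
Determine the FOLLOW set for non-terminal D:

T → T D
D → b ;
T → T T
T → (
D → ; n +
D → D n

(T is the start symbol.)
To compute FOLLOW(D), find every occurrence of D on a right-hand side N → α D β: add FIRST(β) \ {ε}, and if β is empty or nullable also add FOLLOW(N). Iterate to a fixed point.

In T → T D: D is at the end, add FOLLOW(T)
In D → D n: D is followed by n, add FIRST(n) \ {ε} = { 'n' }

The FOLLOW sets referred to above (computed the same way, to a fixed point):
  FOLLOW(T) = { $, '(', ';', 'b' }

Taking the union: FOLLOW(D) = { $, '(', ';', 'b', 'n' }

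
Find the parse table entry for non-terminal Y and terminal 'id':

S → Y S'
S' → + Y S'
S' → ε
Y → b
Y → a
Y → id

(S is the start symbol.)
To find M[Y, 'id'], we find productions for Y where 'id' is in the predict set (PREDICT(N → α) = (FIRST(α) \ {ε}) ∪ (FOLLOW(N) if α ⇒* ε)).

Y → b: PREDICT = { 'b' }
Y → a: PREDICT = { 'a' }
Y → id: PREDICT = { 'id' }
  'id' is in predict set, so this production goes in M[Y, 'id']

M[Y, 'id'] = Y → id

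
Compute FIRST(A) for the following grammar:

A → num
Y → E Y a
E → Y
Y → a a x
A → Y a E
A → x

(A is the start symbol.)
To compute FIRST(A), examine every production with A on the left-hand side, reading each right-hand side left to right until a non-nullable symbol is reached.

FIRST sets of the other non-terminals involved (by the same procedure, iterated to a fixed point):
  FIRST(Y) = { 'a' }

From A → num:
  - num is a terminal: add 'num' and stop
From A → Y a E:
  - Y is a non-terminal: add FIRST(Y) \ {ε} = { 'a' }
    Y is not nullable, so stop
From A → x:
  - x is a terminal: add 'x' and stop

Collecting: FIRST(A) = { 'a', 'num', 'x' }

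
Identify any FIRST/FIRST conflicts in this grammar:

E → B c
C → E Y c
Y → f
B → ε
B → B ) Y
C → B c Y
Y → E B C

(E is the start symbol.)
A FIRST/FIRST conflict occurs when two productions N → α and N → β for the same non-terminal have FIRST(α) ∩ FIRST(β) ≠ ∅ (with ε ∈ FIRST of a nullable right-hand side, so two nullable alternatives also conflict).

FIRST sets of the non-terminals at (or reachable through a nullable prefix from) the front of some alternative:
  FIRST(E) = { ')', 'c' }
  FIRST(B) = { ')', ε }

Productions for C:
  C → E Y c: FIRST = { ')', 'c' }
  C → B c Y: FIRST = { ')', 'c' }
Productions for Y:
  Y → f: FIRST = { 'f' }
  Y → E B C: FIRST = { ')', 'c' }
Productions for B:
  B → ε: FIRST = { ε }
  B → B ) Y: FIRST = { ')' }
E has only one production, so no FIRST/FIRST conflict is possible there.

Conflict for C: C → E Y c and C → B c Y
  Overlap: { ')', 'c' }

Answer: Yes. C → E Y c / C → B c Y on { ')', 'c' }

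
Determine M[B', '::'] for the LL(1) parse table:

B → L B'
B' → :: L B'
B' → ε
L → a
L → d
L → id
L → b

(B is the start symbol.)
B' → :: L B'

To find M[B', '::'], we find productions for B' where '::' is in the predict set (PREDICT(N → α) = (FIRST(α) \ {ε}) ∪ (FOLLOW(N) if α ⇒* ε)).

Relevant sets:
  FOLLOW(B') = { $ }

B' → :: L B': PREDICT = { '::' }
  '::' is in predict set, so this production goes in M[B', '::']
B' → ε: PREDICT = { $ }

M[B', '::'] = B' → :: L B'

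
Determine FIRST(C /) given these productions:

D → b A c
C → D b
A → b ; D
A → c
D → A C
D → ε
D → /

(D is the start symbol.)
{ '/', 'b', 'c' }

FIRST sets of the non-terminals involved (from the grammar, by fixed-point iteration):
  FIRST(C) = { '/', 'b', 'c' }

To compute FIRST(C /), process the symbols left to right:
Symbol C is a non-terminal. Add FIRST(C) \ {ε} = { '/', 'b', 'c' }
C is not nullable (ε ∉ FIRST(C)), so stop here.
FIRST(C /) = { '/', 'b', 'c' }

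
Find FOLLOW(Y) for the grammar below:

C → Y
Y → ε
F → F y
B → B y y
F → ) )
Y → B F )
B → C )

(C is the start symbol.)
{ $, ')' }

In C → Y: Y is at the end, add FOLLOW(C)

The FOLLOW sets referred to above (computed the same way, to a fixed point):
  FOLLOW(C) = { $, ')' }

Taking the union: FOLLOW(Y) = { $, ')' }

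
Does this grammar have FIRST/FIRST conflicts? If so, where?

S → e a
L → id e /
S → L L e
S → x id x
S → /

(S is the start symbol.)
A FIRST/FIRST conflict occurs when two productions N → α and N → β for the same non-terminal have FIRST(α) ∩ FIRST(β) ≠ ∅ (with ε ∈ FIRST of a nullable right-hand side, so two nullable alternatives also conflict).

FIRST sets of the non-terminals at (or reachable through a nullable prefix from) the front of some alternative:
  FIRST(L) = { 'id' }

Productions for S:
  S → e a: FIRST = { 'e' }
  S → L L e: FIRST = { 'id' }
  S → x id x: FIRST = { 'x' }
  S → /: FIRST = { '/' }
L has only one production, so no FIRST/FIRST conflict is possible there.

All alternatives of each non-terminal have pairwise disjoint FIRST sets.

Answer: No FIRST/FIRST conflicts.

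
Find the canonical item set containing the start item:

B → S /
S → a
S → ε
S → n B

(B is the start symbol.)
First, augment the grammar with B' → B
I₀ = CLOSURE({ [B' → . B] }):
  [B' → . B] has the dot before B: add [B → . S /]
  [B → . S /] has the dot before S: add [S → . a], [S → .], [S → . n B]
No further items can be added.

I₀ = { [B → . S /], [B' → . B], [S → . a], [S → . n B], [S → .] }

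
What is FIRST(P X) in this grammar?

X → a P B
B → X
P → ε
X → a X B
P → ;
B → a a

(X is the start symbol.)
FIRST sets of the non-terminals involved (from the grammar, by fixed-point iteration):
  FIRST(P) = { ';', ε }
  FIRST(X) = { 'a' }

To compute FIRST(P X), process the symbols left to right:
Symbol P is a non-terminal. Add FIRST(P) \ {ε} = { ';' }
P is nullable (ε ∈ FIRST(P)), continue to the next symbol.
Symbol X is a non-terminal. Add FIRST(X) \ {ε} = { 'a' }
X is not nullable (ε ∉ FIRST(X)), so stop here.
FIRST(P X) = { ';', 'a' }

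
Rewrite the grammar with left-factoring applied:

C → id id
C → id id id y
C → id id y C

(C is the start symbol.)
C → id id C'
C' → ε
C' → id y
C' → y C

Left-factoring transforms A → αβ₁ | αβ₂ into A → αA' and A' → β₁ | β₂
(α is the longest common prefix among the alternatives). Repeat until
no nonterminal has two alternatives with a common prefix.

Round 1: C has alternatives sharing prefix 'id id'. Introduce C': C → id id C'
  Add: C' → ε
  Add: C' → id y
  Add: C' → y C

No remaining common prefixes — done.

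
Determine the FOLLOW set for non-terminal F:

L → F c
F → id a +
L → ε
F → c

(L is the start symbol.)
{ 'c' }

In L → F c: F is followed by c, add FIRST(c) \ {ε} = { 'c' }

Taking the union: FOLLOW(F) = { 'c' }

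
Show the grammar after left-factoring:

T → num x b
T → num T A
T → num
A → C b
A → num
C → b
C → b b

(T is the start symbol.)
Left-factoring transforms A → αβ₁ | αβ₂ into A → αA' and A' → β₁ | β₂
(α is the longest common prefix among the alternatives). Repeat until
no nonterminal has two alternatives with a common prefix.

Round 1: T has alternatives sharing prefix 'num'. Introduce T': T → num T'
  Add: T' → x b
  Add: T' → T A
  Add: T' → ε

Round 2: C has alternatives sharing prefix 'b'. Introduce C': C → b C'
  Add: C' → ε
  Add: C' → b

No remaining common prefixes — done.

Resulting grammar:
T → num T'
T' → x b
T' → T A
T' → ε
A → C b
A → num
C → b C'
C' → ε
C' → b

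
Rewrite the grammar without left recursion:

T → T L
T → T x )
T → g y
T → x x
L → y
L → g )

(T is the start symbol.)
T → g y T'
T → x x T'
T' → L T'
T' → x ) T'
T' → ε
L → y
L → g )

T is directly left-recursive. The standard transformation for
  A → A α₁ | ... | A α_m | β₁ | ... | β_n
is
  A  → β₁ A' | ... | β_n A'
  A' → α₁ A' | ... | α_m A' | ε

T → g y becomes T → g y T'
T → x x becomes T → x x T'
T → T L becomes T' → L T'
T → T x ) becomes T' → x ) T'
Add T' → ε

Productions for other non-terminals are unchanged:
  L → y
  L → g )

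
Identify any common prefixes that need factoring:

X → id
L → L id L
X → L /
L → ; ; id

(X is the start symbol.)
No, left-factoring is not needed

Left-factoring is needed when two productions for the same non-terminal
share a common prefix on the right-hand side.

Productions for X:
  X → id
  X → L /
Productions for L:
  L → L id L
  L → ; ; id

No common prefixes found.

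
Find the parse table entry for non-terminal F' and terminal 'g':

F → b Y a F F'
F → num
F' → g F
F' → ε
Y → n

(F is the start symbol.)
F' → g F, F' → ε

To find M[F', 'g'], we find productions for F' where 'g' is in the predict set (PREDICT(N → α) = (FIRST(α) \ {ε}) ∪ (FOLLOW(N) if α ⇒* ε)).

Relevant sets:
  FOLLOW(F') = { $, 'g' }

F' → g F: PREDICT = { 'g' }
  'g' is in predict set, so this production goes in M[F', 'g']
F' → ε: PREDICT = { $, 'g' }
  'g' is in predict set, so this production goes in M[F', 'g']

M[F', 'g'] = F' → g F, F' → ε  (a multiply-defined cell — the grammar is not LL(1))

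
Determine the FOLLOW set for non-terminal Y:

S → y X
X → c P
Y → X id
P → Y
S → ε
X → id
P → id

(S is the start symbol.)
{ $, 'id' }

In P → Y: Y is at the end, add FOLLOW(P)

The FOLLOW sets referred to above (computed the same way, to a fixed point):
  FOLLOW(P) = { $, 'id' }

Taking the union: FOLLOW(Y) = { $, 'id' }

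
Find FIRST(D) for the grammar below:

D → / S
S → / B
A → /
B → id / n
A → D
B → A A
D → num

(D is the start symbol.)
To compute FIRST(D), examine every production with D on the left-hand side, reading each right-hand side left to right until a non-nullable symbol is reached.

From D → / S:
  - '/' is a terminal: add '/' and stop
From D → num:
  - num is a terminal: add 'num' and stop

Collecting: FIRST(D) = { '/', 'num' }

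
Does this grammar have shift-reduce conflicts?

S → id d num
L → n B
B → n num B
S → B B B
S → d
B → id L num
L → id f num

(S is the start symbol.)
Augment with S' → S and build the canonical LR(0) collection (I0 = CLOSURE({[S' → . S]}), then GOTO on every symbol after a dot until no new states appear). It has 20 states:
  I0: { [B → . id L num], [B → . n num B], [S → . B B B], [S → . d], [S → . id d num], [S' → . S] }  — shift
  I1: { [B → . id L num], [B → . n num B], [S → B . B B] }  — shift
  I2: { [S' → S .] }  — accept
  I3: { [S → d .] }  — reduce
  I4: { [B → id . L num], [L → . id f num], [L → . n B], [S → id . d num] }  — shift
  I5: { [B → n . num B] }  — shift
  I6: { [B → . id L num], [B → . n num B], [B → n num . B] }  — shift
  I7: { [B → n num B .] }  — reduce
  I8: { [B → id . L num], [L → . id f num], [L → . n B] }  — shift
  I9: { [B → id L . num] }  — shift
  I10: { [L → id . f num] }  — shift
  I11: { [B → . id L num], [B → . n num B], [L → n . B] }  — shift
  I12: { [L → n B .] }  — reduce
  I13: { [L → id f . num] }  — shift
  I14: { [L → id f num .] }  — reduce
  I15: { [B → id L num .] }  — reduce
  I16: { [S → id d . num] }  — shift
  I17: { [S → id d num .] }  — reduce
  I18: { [B → . id L num], [B → . n num B], [S → B B . B] }  — shift
  I19: { [S → B B B .] }  — reduce

No state contains both a complete item and a shift item.

Answer: No shift-reduce conflicts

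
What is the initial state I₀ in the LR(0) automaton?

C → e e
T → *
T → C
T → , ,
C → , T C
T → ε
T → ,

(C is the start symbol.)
First, augment the grammar with C' → C
I₀ = CLOSURE({ [C' → . C] }):
  [C' → . C] has the dot before C: add [C → . e e], [C → . , T C]
No further items can be added.

I₀ = { [C → . , T C], [C → . e e], [C' → . C] }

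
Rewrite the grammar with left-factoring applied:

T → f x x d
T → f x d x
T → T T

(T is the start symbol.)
Left-factoring transforms A → αβ₁ | αβ₂ into A → αA' and A' → β₁ | β₂
(α is the longest common prefix among the alternatives). Repeat until
no nonterminal has two alternatives with a common prefix.

Round 1: T has alternatives sharing prefix 'f x'. Introduce T': T → f x T'
  Add: T' → x d
  Add: T' → d x

No remaining common prefixes — done.

Resulting grammar:
T → f x T'
T' → x d
T' → d x
T → T T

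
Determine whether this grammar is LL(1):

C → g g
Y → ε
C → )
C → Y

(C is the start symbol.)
A grammar is LL(1) if for each non-terminal N with multiple productions, the predict sets of those productions are pairwise disjoint, where PREDICT(N → α) = (FIRST(α) \ {ε}) ∪ (FOLLOW(N) if α ⇒* ε).

Relevant sets:
  FIRST(Y) = { ε }
  FOLLOW(C) = { $ }

For C:
  PREDICT(C → g g) = { 'g' }
  PREDICT(C → ')') = { ')' }
  PREDICT(C → Y) = { $ }
Y has a single production, so nothing to check there.

All predict sets are disjoint. The grammar IS LL(1).

Answer: Yes, the grammar is LL(1).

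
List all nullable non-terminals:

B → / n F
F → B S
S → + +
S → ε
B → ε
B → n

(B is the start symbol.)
A non-terminal is nullable if it can derive ε (the empty string): either it has an ε-production, or it has a production whose right-hand side consists entirely of nullable non-terminals.

ε-productions: S → ε, B → ε
So S, B are immediately nullable.
F → B S: every symbol on the right is nullable, so F is nullable too.
Every non-terminal is now nullable.
Nullable = { 'B', 'F', 'S' }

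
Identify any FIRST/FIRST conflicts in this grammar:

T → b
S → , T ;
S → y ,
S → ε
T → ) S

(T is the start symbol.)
No FIRST/FIRST conflicts.

A FIRST/FIRST conflict occurs when two productions N → α and N → β for the same non-terminal have FIRST(α) ∩ FIRST(β) ≠ ∅ (with ε ∈ FIRST of a nullable right-hand side, so two nullable alternatives also conflict).

Productions for T:
  T → b: FIRST = { 'b' }
  T → ) S: FIRST = { ')' }
Productions for S:
  S → , T ;: FIRST = { ',' }
  S → y ,: FIRST = { 'y' }
  S → ε: FIRST = { ε }

All alternatives of each non-terminal have pairwise disjoint FIRST sets.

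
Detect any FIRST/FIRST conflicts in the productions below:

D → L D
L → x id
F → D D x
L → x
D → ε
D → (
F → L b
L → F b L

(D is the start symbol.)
A FIRST/FIRST conflict occurs when two productions N → α and N → β for the same non-terminal have FIRST(α) ∩ FIRST(β) ≠ ∅ (with ε ∈ FIRST of a nullable right-hand side, so two nullable alternatives also conflict).

FIRST sets of the non-terminals at (or reachable through a nullable prefix from) the front of some alternative:
  FIRST(L) = { '(', 'x' }
  FIRST(F) = { '(', 'x' }
  FIRST(D) = { '(', 'x', ε }

Productions for D:
  D → L D: FIRST = { '(', 'x' }
  D → ε: FIRST = { ε }
  D → (: FIRST = { '(' }
Productions for L:
  L → x id: FIRST = { 'x' }
  L → x: FIRST = { 'x' }
  L → F b L: FIRST = { '(', 'x' }
Productions for F:
  F → D D x: FIRST = { '(', 'x' }
  F → L b: FIRST = { '(', 'x' }

Conflict for D: D → L D and D → (
  Overlap: { '(' }
Conflict for L: L → x id and L → x
  Overlap: { 'x' }
Conflict for L: L → x id and L → F b L
  Overlap: { 'x' }
Conflict for L: L → x and L → F b L
  Overlap: { 'x' }
Conflict for F: F → D D x and F → L b
  Overlap: { '(', 'x' }

Answer: Yes. D → L D / D → '(' on { '(' }; L → x id / L → x on { 'x' }; L → x id / L → F b L on { 'x' }; L → x / L → F b L on { 'x' }; F → D D x / F → L b on { '(', 'x' }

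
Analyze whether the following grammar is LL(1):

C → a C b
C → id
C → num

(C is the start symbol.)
A grammar is LL(1) if for each non-terminal N with multiple productions, the predict sets of those productions are pairwise disjoint, where PREDICT(N → α) = (FIRST(α) \ {ε}) ∪ (FOLLOW(N) if α ⇒* ε).

For C:
  PREDICT(C → a C b) = { 'a' }
  PREDICT(C → id) = { 'id' }
  PREDICT(C → num) = { 'num' }

All predict sets are disjoint. The grammar IS LL(1).

Answer: Yes, the grammar is LL(1).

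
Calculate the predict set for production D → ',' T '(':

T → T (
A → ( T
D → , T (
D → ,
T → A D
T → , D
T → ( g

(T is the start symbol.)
{ ',' }

PREDICT(D → ',' T '(') = (FIRST(RHS) \ {ε}) ∪ (FOLLOW(D) if ε ∈ FIRST(RHS), i.e. RHS ⇒* ε)
FIRST(',' T '(') = { ',' }
ε ∉ FIRST(',' T '('), so FOLLOW(D) is not added.
PREDICT(D → ',' T '(') = { ',' }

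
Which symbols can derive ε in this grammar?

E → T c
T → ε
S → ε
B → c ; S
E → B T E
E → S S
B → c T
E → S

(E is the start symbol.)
{ 'E', 'S', 'T' }

A non-terminal is nullable if it can derive ε (the empty string): either it has an ε-production, or it has a production whose right-hand side consists entirely of nullable non-terminals.

ε-productions: T → ε, S → ε
So T, S are immediately nullable.
E → S S: every symbol on the right is nullable, so E is nullable too.
No further non-terminal can be added: every production for the remaining non-terminals contains a terminal or a non-nullable non-terminal.
Nullable = { 'E', 'S', 'T' }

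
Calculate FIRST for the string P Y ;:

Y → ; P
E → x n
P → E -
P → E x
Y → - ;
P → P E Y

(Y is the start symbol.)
{ 'x' }

FIRST sets of the non-terminals involved (from the grammar, by fixed-point iteration):
  FIRST(P) = { 'x' }

To compute FIRST(P Y ;), process the symbols left to right:
Symbol P is a non-terminal. Add FIRST(P) \ {ε} = { 'x' }
P is not nullable (ε ∉ FIRST(P)), so stop here.
FIRST(P Y ;) = { 'x' }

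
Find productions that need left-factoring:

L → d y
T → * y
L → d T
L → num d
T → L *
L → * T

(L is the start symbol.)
Left-factoring is needed when two productions for the same non-terminal
share a common prefix on the right-hand side.

Productions for L:
  L → d y
  L → d T
  L → num d
  L → * T
Productions for T:
  T → * y
  T → L *

Found common prefix 'd' in productions for L

Answer: Yes, L has productions with common prefix 'd'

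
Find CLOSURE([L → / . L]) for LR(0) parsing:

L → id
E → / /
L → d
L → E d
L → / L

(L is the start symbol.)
To compute CLOSURE, for each item [A → α.Bβ] where B is a non-terminal, add [B → .γ] for all productions B → γ; repeat for the newly added items until nothing changes.

Start with: [L → / . L]
  [L → / . L] has the dot before L: add [L → . id], [L → . d], [L → . E d], [L → . / L]
  [L → . E d] has the dot before E: add [E → . / /]
No further items can be added.

CLOSURE = { [E → . / /], [L → . / L], [L → . E d], [L → . d], [L → . id], [L → / . L] }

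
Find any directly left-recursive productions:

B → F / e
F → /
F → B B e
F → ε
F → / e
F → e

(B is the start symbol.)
No direct left recursion

Direct left recursion occurs when N → N α for some non-terminal N (the right-hand side begins with the left-hand side itself).

B → F / e: starts with F
F → /: starts with '/'
F → B B e: starts with B
F → ε: starts with ε
F → / e: starts with '/'
F → e: starts with e

No direct left recursion found.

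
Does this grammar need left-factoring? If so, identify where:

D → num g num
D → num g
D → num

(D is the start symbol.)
Yes, D has productions with common prefix 'num'

Left-factoring is needed when two productions for the same non-terminal
share a common prefix on the right-hand side.

Productions for D:
  D → num g num
  D → num g
  D → num

Found common prefix 'num' in productions for D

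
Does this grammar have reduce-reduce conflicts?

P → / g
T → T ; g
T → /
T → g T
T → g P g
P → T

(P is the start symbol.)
A reduce-reduce conflict occurs when an LR(0) state has two complete items [A → α .] and [B → β .] — both call for a reduction, and with no lookahead the parser cannot choose between them.

Augment with P' → P and build the canonical LR(0) collection (I0 = CLOSURE({[P' → . P]}), then GOTO on every symbol after a dot until no new states appear). It has 11 states:
  I0: { [P → . / g], [P → . T], [P' → . P], [T → . /], [T → . T ; g], [T → . g P g], [T → . g T] }  — shift
  I1: { [P → / . g], [T → / .] }  — shift, reduce
  I2: { [P' → P .] }  — accept
  I3: { [P → T .], [T → T . ; g] }  — shift, reduce
  I4: { [P → . / g], [P → . T], [T → . /], [T → . T ; g], [T → . g P g], [T → . g T], [T → g . P g], [T → g . T] }  — shift
  I5: { [T → g P . g] }  — shift
  I6: { [P → T .], [T → T . ; g], [T → g T .] }  — shift, 2 reduces
  I7: { [T → T ; . g] }  — shift
  I8: { [T → T ; g .] }  — reduce
  I9: { [T → g P g .] }  — reduce
  I10: { [P → / g .] }  — reduce

I6 contains complete items [P → T .], [T → g T .] — reduce-reduce conflict.

Answer: Yes — I6: [P → T .] vs [T → g T .]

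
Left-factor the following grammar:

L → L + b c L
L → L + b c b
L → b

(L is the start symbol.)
Left-factoring transforms A → αβ₁ | αβ₂ into A → αA' and A' → β₁ | β₂
(α is the longest common prefix among the alternatives). Repeat until
no nonterminal has two alternatives with a common prefix.

Round 1: L has alternatives sharing prefix 'L + b c'. Introduce L': L → L + b c L'
  Add: L' → L
  Add: L' → b

No remaining common prefixes — done.

Resulting grammar:
L → L + b c L'
L' → L
L' → b
L → b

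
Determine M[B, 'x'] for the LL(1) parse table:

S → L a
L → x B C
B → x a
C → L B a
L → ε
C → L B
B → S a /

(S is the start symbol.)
To find M[B, 'x'], we find productions for B where 'x' is in the predict set (PREDICT(N → α) = (FIRST(α) \ {ε}) ∪ (FOLLOW(N) if α ⇒* ε)).

Relevant sets:
  FIRST(S) = { 'a', 'x' }

B → x a: PREDICT = { 'x' }
  'x' is in predict set, so this production goes in M[B, 'x']
B → S a /: PREDICT = { 'a', 'x' }
  'x' is in predict set, so this production goes in M[B, 'x']

M[B, 'x'] = B → x a, B → S a /  (a multiply-defined cell — the grammar is not LL(1))

Answer: B → x a, B → S a /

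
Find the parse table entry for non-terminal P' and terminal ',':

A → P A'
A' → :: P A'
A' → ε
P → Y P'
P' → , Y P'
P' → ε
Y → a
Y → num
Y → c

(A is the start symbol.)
To find M[P', ','], we find productions for P' where ',' is in the predict set (PREDICT(N → α) = (FIRST(α) \ {ε}) ∪ (FOLLOW(N) if α ⇒* ε)).

Relevant sets:
  FOLLOW(P') = { $, '::' }

P' → , Y P': PREDICT = { ',' }
  ',' is in predict set, so this production goes in M[P', ',']
P' → ε: PREDICT = { $, '::' }

M[P', ','] = P' → , Y P'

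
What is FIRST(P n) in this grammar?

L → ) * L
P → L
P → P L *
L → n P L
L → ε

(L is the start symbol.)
{ ')', '*', 'n' }

FIRST sets of the non-terminals involved (from the grammar, by fixed-point iteration):
  FIRST(P) = { ')', '*', 'n', ε }

To compute FIRST(P n), process the symbols left to right:
Symbol P is a non-terminal. Add FIRST(P) \ {ε} = { ')', '*', 'n' }
P is nullable (ε ∈ FIRST(P)), continue to the next symbol.
Symbol n is a terminal. Add 'n' and stop.
FIRST(P n) = { ')', '*', 'n' }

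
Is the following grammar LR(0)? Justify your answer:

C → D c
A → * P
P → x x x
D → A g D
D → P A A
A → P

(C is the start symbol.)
No. Shift-reduce conflict between [A → P .] and [A → . * P]

A grammar is LR(0) if no state in the canonical LR(0) collection has:
  - both a shift item (dot before a terminal) and a complete item (shift-reduce conflict), or
  - two or more complete items (reduce-reduce conflict; the accept item [C' → C .] counts as a complete item here).

Augment with C' → C and build the canonical LR(0) collection (I0 = CLOSURE({[C' → . C]}), then GOTO on every symbol after a dot until no new states appear). It has 16 states:
  I0: { [A → . * P], [A → . P], [C → . D c], [C' → . C], [D → . A g D], [D → . P A A], [P → . x x x] }  — shift
  I1: { [A → * . P], [P → . x x x] }  — shift
  I2: { [D → A . g D] }  — shift
  I3: { [C' → C .] }  — accept
  I4: { [C → D . c] }  — shift
  I5: { [A → . * P], [A → . P], [A → P .], [D → P . A A], [P → . x x x] }  — shift, reduce
  I6: { [P → x . x x] }  — shift
  I7: { [P → x x . x] }  — shift
  I8: { [P → x x x .] }  — reduce
  I9: { [A → . * P], [A → . P], [D → P A . A], [P → . x x x] }  — shift
  I10: { [A → P .] }  — reduce
  I11: { [D → P A A .] }  — reduce
  I12: { [C → D c .] }  — reduce
  I13: { [A → . * P], [A → . P], [D → . A g D], [D → . P A A], [D → A g . D], [P → . x x x] }  — shift
  I14: { [D → A g D .] }  — reduce
  I15: { [A → * P .] }  — reduce

Conflict in state I5:
  Shift-reduce conflict between [A → P .] and [A → . * P]
So the grammar is NOT LR(0).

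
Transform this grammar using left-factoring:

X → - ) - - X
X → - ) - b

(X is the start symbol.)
Left-factoring transforms A → αβ₁ | αβ₂ into A → αA' and A' → β₁ | β₂
(α is the longest common prefix among the alternatives). Repeat until
no nonterminal has two alternatives with a common prefix.

Round 1: X has alternatives sharing prefix '- ) -'. Introduce X': X → - ) - X'
  Add: X' → - X
  Add: X' → b

No remaining common prefixes — done.

Resulting grammar:
X → - ) - X'
X' → - X
X' → b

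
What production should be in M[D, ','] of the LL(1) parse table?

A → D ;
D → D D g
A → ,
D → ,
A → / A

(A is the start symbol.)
D → D D g, D → ,

To find M[D, ','], we find productions for D where ',' is in the predict set (PREDICT(N → α) = (FIRST(α) \ {ε}) ∪ (FOLLOW(N) if α ⇒* ε)).

Relevant sets:
  FIRST(D) = { ',' }

D → D D g: PREDICT = { ',' }
  ',' is in predict set, so this production goes in M[D, ',']
D → ,: PREDICT = { ',' }
  ',' is in predict set, so this production goes in M[D, ',']

M[D, ','] = D → D D g, D → ,  (a multiply-defined cell — the grammar is not LL(1))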